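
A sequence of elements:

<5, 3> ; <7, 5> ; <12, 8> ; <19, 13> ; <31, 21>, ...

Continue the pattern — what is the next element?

First slot: each term is the sum of the two before it, so 5, 7, 12, 19, 31 → 50.
Second slot: 3, 5, 8, 13, 21 → 34 (each term is the sum of the two before it).
So the next element is <50, 34>.

<50, 34>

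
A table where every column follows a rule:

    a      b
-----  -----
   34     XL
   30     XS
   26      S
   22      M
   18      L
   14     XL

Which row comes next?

10  XS

Column a: −4 each step, so 34, 30, 26, 22, 18, 14 → 10.
Column b: XL, XS, S, M, L, XL → XS (repeats XL → XS → S → M → L).
Combining the parts gives 10  XS.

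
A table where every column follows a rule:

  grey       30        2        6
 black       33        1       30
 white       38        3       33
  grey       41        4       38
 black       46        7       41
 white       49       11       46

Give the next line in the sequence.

grey  54  18  49

Shade — repeats grey → black → white: grey, black, white, grey, black, white → grey.
Second component: alternating steps +3, +5, +3, +5, …; 30, 33, 38, 41, 46, 49 → 54.
Third component goes 2, 1, 3, 4, 7, 11 → 18 (each term is the sum of the two before it).
Fourth component: always the previous value of the second component, so 6, 30, 33, 38, 41, 46 → 49.
Combining the parts gives grey  54  18  49.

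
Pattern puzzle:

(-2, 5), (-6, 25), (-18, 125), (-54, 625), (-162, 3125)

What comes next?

First part: ×3 each step, so -2, -6, -18, -54, -162 → -486.
Second part goes 5, 25, 125, 625, 3125 → 15625 (×5 each step).
Putting it together: (-486, 15625).

(-486, 15625)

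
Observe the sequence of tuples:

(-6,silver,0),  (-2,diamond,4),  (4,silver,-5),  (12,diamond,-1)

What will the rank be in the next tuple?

silver

First slot: -6, -2, 4, 12 → 22 (differences are 4, 6, 8, … (increasing by 2 each time)).
Rank — alternates silver ↔ diamond: silver, diamond, silver, diamond → silver.
Third slot: 0, 4, -5, -1 → -10 (alternating steps +4, −9, +4, −9, …).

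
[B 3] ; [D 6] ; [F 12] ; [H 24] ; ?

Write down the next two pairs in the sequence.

[J 48], [L 96]

Letter: letters move forward 2 places in the alphabet, so B, D, F, H → J → L.
Second entry: 3, 6, 12, 24 → 48 → 96 (×2 each step).
So the next two pairs are [J 48] and [L 96].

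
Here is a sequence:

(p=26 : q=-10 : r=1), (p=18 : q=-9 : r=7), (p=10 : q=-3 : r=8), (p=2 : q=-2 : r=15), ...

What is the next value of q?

Q: alternating steps +1, +6, +1, +6, …; -10, -9, -3, -2 → 4.

4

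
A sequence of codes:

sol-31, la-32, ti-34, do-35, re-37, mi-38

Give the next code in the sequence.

Note: runs through the solfège scale do→ti, so sol, la, ti, do, re, mi → fa.
Second component — alternating steps +1, +2, +1, +2, …: 31, 32, 34, 35, 37, 38 → 40.
Combining the parts gives fa-40.

fa-40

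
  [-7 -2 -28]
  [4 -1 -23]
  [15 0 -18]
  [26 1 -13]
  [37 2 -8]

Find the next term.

[48 3 -3]

First value: -7, 4, 15, 26, 37 → 48 (+11 each step).
Second value — +1 each step: -2, -1, 0, 1, 2 → 3.
For the third value, +5 each step: -28, -23, -18, -13, -8 → -3.
So the next term is [48 3 -3].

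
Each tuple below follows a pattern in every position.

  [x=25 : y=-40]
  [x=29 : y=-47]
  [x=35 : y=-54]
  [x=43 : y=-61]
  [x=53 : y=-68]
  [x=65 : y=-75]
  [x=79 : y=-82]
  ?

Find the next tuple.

[x=95 : y=-89]

X: 25, 29, 35, 43, 53, 65, 79 → 95 (differences are 4, 6, 8, … (increasing by 2 each time)).
For the y, −7 each step: -40, -47, -54, -61, -68, -75, -82 → -89.
So the next tuple is [x=95 : y=-89].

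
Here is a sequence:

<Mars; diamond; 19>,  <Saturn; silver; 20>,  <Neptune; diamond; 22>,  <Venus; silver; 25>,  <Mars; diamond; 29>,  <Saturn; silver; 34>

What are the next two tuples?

<Neptune; diamond; 40>, <Venus; silver; 47>

Planet: repeats Mars → Saturn → Neptune → Venus, so Mars, Saturn, Neptune, Venus, Mars, Saturn → Neptune → Venus.
Rank goes diamond, silver, diamond, silver, diamond, silver → diamond → silver (alternates diamond ↔ silver).
For the third entry, differences are 1, 2, 3, … (increasing by 1 each time): 19, 20, 22, 25, 29, 34 → 40 → 47.
Putting the parts together: <Neptune; diamond; 40> and then <Venus; silver; 47>.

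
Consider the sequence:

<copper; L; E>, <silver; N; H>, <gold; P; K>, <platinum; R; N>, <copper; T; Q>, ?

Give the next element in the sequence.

<silver; V; T>

Metal goes copper, silver, gold, platinum, copper → silver (repeats copper → silver → gold → platinum).
First letter: L, N, P, R, T → V (letters move forward 2 places in the alphabet).
For the second letter, letters move forward 3 places in the alphabet: E, H, K, N, Q → T.
Putting it together: <silver; V; T>.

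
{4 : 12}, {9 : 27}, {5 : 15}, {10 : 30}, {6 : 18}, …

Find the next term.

First value goes 4, 9, 5, 10, 6 → 11 (alternating steps +5, −4, +5, −4, …).
For the second value, always 3 × the first value: 12, 27, 15, 30, 18 → 33.
Putting it together: {11 : 33}.

{11 : 33}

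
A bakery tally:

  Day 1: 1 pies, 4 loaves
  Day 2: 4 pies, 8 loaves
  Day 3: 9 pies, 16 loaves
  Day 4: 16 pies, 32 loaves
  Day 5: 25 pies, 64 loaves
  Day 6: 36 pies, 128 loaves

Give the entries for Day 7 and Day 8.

For the pies, perfect squares: 1², 2², 3², …: 1, 4, 9, 16, 25, 36 → 49 → 64.
Loaves: ×2 each step, so 4, 8, 16, 32, 64, 128 → 256 → 512.
So the next two records are 49 pies, 256 loaves and 64 pies, 512 loaves.

49 pies, 256 loaves; 64 pies, 512 loaves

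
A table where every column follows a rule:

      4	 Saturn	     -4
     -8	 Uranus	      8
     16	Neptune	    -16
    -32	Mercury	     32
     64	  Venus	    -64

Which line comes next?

First component: ×(-2) each step, so 4, -8, 16, -32, 64 → -128.
Planet: Saturn, Uranus, Neptune, Mercury, Venus → Earth (runs through the planets Mercury→Neptune).
For the third component, always the negative of the first component: -4, 8, -16, 32, -64 → 128.
Putting it together: -128  Earth  128.

-128  Earth  128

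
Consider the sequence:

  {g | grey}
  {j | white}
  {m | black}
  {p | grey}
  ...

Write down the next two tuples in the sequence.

Letter — letters move forward 3 places in the alphabet: g, j, m, p → s → v.
Shade: repeats grey → white → black, so grey, white, black, grey → white → black.
Putting the parts together: {s | white} and then {v | black}.

{s | white}, {v | black}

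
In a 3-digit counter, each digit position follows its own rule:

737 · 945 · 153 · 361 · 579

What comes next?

First digit: +2 each step, mod 10; 7, 9, 1, 3, 5 → 7.
For the second digit, +1 each step, mod 10: 3, 4, 5, 6, 7 → 8.
Third digit: 7, 5, 3, 1, 9 → 7 (−2 each step, mod 10).
Combining the parts gives 787.

787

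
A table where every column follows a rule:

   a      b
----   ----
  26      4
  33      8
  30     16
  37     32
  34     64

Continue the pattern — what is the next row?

Column a: alternating steps +7, −3, +7, −3, …; 26, 33, 30, 37, 34 → 41.
Column b goes 4, 8, 16, 32, 64 → 128 (×2 each step).
So the next row is 41  128.

41  128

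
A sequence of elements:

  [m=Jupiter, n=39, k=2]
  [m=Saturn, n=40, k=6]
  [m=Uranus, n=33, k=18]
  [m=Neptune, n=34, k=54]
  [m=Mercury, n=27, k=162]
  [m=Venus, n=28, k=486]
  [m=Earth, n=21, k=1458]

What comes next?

[m=Mars, n=22, k=4374]

For the m, runs through the planets Mercury→Neptune: Jupiter, Saturn, Uranus, Neptune, Mercury, Venus, Earth → Mars.
N: alternating steps +1, −7, +1, −7, …, so 39, 40, 33, 34, 27, 28, 21 → 22.
K — ×3 each step: 2, 6, 18, 54, 162, 486, 1458 → 4374.
So the next element is [m=Mars, n=22, k=4374].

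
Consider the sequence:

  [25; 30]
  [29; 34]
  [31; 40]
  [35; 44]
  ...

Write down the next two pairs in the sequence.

[37; 50], [41; 54]

For the first part, alternating steps +4, +2, +4, +2, …: 25, 29, 31, 35 → 37 → 41.
Second part: alternating steps +4, +6, +4, +6, …; 30, 34, 40, 44 → 50 → 54.
So the next two pairs are [37; 50] and [41; 54].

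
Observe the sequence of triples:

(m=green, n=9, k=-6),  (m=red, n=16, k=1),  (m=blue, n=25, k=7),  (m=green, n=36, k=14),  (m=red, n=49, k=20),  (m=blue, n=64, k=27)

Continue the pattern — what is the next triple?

M goes green, red, blue, green, red, blue → green (repeats green → red → blue).
N: perfect squares: 3², 4², 5², …; 9, 16, 25, 36, 49, 64 → 81.
K: alternating steps +7, +6, +7, +6, …; -6, 1, 7, 14, 20, 27 → 33.
So the next triple is (m=green, n=81, k=33).

(m=green, n=81, k=33)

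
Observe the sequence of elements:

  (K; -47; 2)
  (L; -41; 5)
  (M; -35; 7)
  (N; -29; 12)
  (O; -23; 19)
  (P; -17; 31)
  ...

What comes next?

(Q; -11; 50)

Letter: letters move forward 1 place in the alphabet, so K, L, M, N, O, P → Q.
Second entry goes -47, -41, -35, -29, -23, -17 → -11 (+6 each step).
Third entry — each term is the sum of the two before it: 2, 5, 7, 12, 19, 31 → 50.
So the next element is (Q; -11; 50).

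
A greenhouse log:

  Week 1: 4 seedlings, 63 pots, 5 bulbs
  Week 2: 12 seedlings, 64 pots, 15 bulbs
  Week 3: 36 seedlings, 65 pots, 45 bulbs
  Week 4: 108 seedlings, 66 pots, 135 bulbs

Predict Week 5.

Seedlings: 4, 12, 36, 108 → 324 (×3 each step).
Pots: 63, 64, 65, 66 → 67 (+1 each step).
Bulbs: ×3 each step; 5, 15, 45, 135 → 405.
Putting it together: 324 seedlings, 67 pots, 405 bulbs.

324 seedlings, 67 pots, 405 bulbs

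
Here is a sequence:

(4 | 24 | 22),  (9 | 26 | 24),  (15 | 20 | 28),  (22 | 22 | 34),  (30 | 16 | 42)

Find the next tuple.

First entry — differences are 5, 6, 7, … (increasing by 1 each time): 4, 9, 15, 22, 30 → 39.
Second entry: alternating steps +2, −6, +2, −6, …; 24, 26, 20, 22, 16 → 18.
Third entry goes 22, 24, 28, 34, 42 → 52 (differences are 2, 4, 6, … (increasing by 2 each time)).
So the next tuple is (39 | 18 | 52).

(39 | 18 | 52)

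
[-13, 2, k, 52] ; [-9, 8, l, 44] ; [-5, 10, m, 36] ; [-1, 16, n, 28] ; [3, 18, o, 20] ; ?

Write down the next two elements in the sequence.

[7, 24, p, 12], [11, 26, q, 4]

First component: -13, -9, -5, -1, 3 → 7 → 11 (+4 each step).
Second component goes 2, 8, 10, 16, 18 → 24 → 26 (alternating steps +6, +2, +6, +2, …).
For the letter, letters move forward 1 place in the alphabet: k, l, m, n, o → p → q.
Fourth component: −8 each step, so 52, 44, 36, 28, 20 → 12 → 4.
So the next two elements are [7, 24, p, 12] and [11, 26, q, 4].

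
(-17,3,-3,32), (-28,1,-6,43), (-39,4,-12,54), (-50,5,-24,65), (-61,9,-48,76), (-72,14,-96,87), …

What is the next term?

(-83,23,-192,98)

For the first slot, −11 each step: -17, -28, -39, -50, -61, -72 → -83.
For the second slot, each term is the sum of the two before it: 3, 1, 4, 5, 9, 14 → 23.
Third slot: -3, -6, -12, -24, -48, -96 → -192 (×2 each step).
Fourth slot: together with the first slot always sums to 15; 32, 43, 54, 65, 76, 87 → 98.
So the next term is (-83,23,-192,98).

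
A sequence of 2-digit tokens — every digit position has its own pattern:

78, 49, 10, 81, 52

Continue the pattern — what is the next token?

23

For the first digit, −3 each step, mod 10: 7, 4, 1, 8, 5 → 2.
Second digit: +1 each step, mod 10; 8, 9, 0, 1, 2 → 3.
Combining the parts gives 23.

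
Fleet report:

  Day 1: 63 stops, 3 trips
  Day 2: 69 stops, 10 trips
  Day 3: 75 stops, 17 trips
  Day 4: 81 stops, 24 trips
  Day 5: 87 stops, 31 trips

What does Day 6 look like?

93 stops, 38 trips

For the stops, +6 each step: 63, 69, 75, 81, 87 → 93.
Trips — +7 each step: 3, 10, 17, 24, 31 → 38.
So the next row is 93 stops, 38 trips.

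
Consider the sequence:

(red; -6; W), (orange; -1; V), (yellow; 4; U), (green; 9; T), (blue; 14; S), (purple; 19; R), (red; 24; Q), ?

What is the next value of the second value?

29

Colour goes red, orange, yellow, green, blue, purple, red → orange (repeats red → orange → yellow → green → blue → purple).
For the second value, +5 each step: -6, -1, 4, 9, 14, 19, 24 → 29.
Letter: letters move back 1 place in the alphabet; W, V, U, T, S, R, Q → P.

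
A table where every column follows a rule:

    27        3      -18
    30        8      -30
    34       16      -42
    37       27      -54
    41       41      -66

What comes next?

44  58  -78

First component: 27, 30, 34, 37, 41 → 44 (alternating steps +3, +4, +3, +4, …).
Second component — differences are 5, 8, 11, … (increasing by 3 each time): 3, 8, 16, 27, 41 → 58.
For the third component, −12 each step: -18, -30, -42, -54, -66 → -78.
Combining the parts gives 44  58  -78.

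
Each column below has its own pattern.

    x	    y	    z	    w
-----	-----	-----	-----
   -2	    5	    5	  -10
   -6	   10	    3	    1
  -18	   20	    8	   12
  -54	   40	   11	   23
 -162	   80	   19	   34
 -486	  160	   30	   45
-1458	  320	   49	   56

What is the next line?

Column x goes -2, -6, -18, -54, -162, -486, -1458 → -4374 (×3 each step).
Column y: ×2 each step, so 5, 10, 20, 40, 80, 160, 320 → 640.
Column z: each term is the sum of the two before it, so 5, 3, 8, 11, 19, 30, 49 → 79.
Column w: +11 each step, so -10, 1, 12, 23, 34, 45, 56 → 67.
Putting it together: -4374  640  79  67.

-4374  640  79  67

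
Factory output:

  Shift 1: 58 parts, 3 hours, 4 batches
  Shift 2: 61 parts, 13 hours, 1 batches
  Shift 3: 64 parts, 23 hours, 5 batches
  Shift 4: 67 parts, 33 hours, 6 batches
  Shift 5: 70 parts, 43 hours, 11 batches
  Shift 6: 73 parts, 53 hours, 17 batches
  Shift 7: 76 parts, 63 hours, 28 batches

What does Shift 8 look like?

Parts: +3 each step; 58, 61, 64, 67, 70, 73, 76 → 79.
Hours: +10 each step; 3, 13, 23, 33, 43, 53, 63 → 73.
Batches: 4, 1, 5, 6, 11, 17, 28 → 45 (each term is the sum of the two before it).
Putting it together: 79 parts, 73 hours, 45 batches.

79 parts, 73 hours, 45 batches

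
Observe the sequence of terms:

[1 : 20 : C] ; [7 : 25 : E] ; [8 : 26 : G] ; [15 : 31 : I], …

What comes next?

First component goes 1, 7, 8, 15 → 23 (each term is the sum of the two before it).
Second component: alternating steps +5, +1, +5, +1, …; 20, 25, 26, 31 → 32.
For the letter, letters move forward 2 places in the alphabet: C, E, G, I → K.
So the next term is [23 : 32 : K].

[23 : 32 : K]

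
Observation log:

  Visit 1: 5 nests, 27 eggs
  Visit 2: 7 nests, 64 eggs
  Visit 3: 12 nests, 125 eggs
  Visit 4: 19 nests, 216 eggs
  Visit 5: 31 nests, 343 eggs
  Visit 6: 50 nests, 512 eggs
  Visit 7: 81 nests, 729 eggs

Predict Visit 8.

131 nests, 1000 eggs

For the nests, each term is the sum of the two before it: 5, 7, 12, 19, 31, 50, 81 → 131.
For the eggs, perfect cubes: 3³, 4³, 5³, …: 27, 64, 125, 216, 343, 512, 729 → 1000.
So the next row is 131 nests, 1000 eggs.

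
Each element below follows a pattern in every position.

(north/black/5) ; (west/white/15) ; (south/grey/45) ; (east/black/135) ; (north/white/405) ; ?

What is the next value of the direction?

Direction: repeats north → west → south → east, so north, west, south, east, north → west.

west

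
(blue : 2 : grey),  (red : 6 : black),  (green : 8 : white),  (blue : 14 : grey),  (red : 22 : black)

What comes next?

(green : 36 : white)

Colour: repeats blue → red → green, so blue, red, green, blue, red → green.
Second value: each term is the sum of the two before it, so 2, 6, 8, 14, 22 → 36.
Shade: repeats grey → black → white; grey, black, white, grey, black → white.
Combining the parts gives (green : 36 : white).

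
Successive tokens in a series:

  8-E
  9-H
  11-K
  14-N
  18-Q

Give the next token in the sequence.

First component — differences are 1, 2, 3, … (increasing by 1 each time): 8, 9, 11, 14, 18 → 23.
Letter goes E, H, K, N, Q → T (letters move forward 3 places in the alphabet).
Putting it together: 23-T.

23-T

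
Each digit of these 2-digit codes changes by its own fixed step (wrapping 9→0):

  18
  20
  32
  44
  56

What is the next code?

First digit: +1 each step, mod 10, so 1, 2, 3, 4, 5 → 6.
Second digit goes 8, 0, 2, 4, 6 → 8 (+2 each step, mod 10).
Combining the parts gives 68.

68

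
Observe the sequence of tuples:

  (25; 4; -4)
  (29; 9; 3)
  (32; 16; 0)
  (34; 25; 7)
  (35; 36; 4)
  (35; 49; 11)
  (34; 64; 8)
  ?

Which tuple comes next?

(32; 81; 15)

First value goes 25, 29, 32, 34, 35, 35, 34 → 32 (differences are 4, 3, 2, … (decreasing by 1 each time)).
Second value: perfect squares: 2², 3², 4², …, so 4, 9, 16, 25, 36, 49, 64 → 81.
Third value: alternating steps +7, −3, +7, −3, …; -4, 3, 0, 7, 4, 11, 8 → 15.
So the next tuple is (32; 81; 15).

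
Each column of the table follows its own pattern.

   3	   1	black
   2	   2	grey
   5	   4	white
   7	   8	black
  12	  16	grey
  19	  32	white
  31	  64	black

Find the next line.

50  128  grey

First component: each term is the sum of the two before it; 3, 2, 5, 7, 12, 19, 31 → 50.
Second component: ×2 each step; 1, 2, 4, 8, 16, 32, 64 → 128.
Shade goes black, grey, white, black, grey, white, black → grey (repeats black → grey → white).
Putting it together: 50  128  grey.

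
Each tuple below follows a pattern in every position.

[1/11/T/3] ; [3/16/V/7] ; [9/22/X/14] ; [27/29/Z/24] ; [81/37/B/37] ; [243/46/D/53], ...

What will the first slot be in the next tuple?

729

For the first slot, ×3 each step: 1, 3, 9, 27, 81, 243 → 729.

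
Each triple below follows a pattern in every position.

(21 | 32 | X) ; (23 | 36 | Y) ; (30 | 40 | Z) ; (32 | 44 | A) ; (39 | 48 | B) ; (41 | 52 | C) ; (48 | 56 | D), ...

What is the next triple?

(50 | 60 | E)

First component: alternating steps +2, +7, +2, +7, …, so 21, 23, 30, 32, 39, 41, 48 → 50.
Second component: +4 each step; 32, 36, 40, 44, 48, 52, 56 → 60.
Letter: letters move forward 1 place in the alphabet, wrapping Z→A, so X, Y, Z, A, B, C, D → E.
So the next triple is (50 | 60 | E).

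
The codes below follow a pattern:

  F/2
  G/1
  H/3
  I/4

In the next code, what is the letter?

J

For the letter, letters move forward 1 place in the alphabet: F, G, H, I → J.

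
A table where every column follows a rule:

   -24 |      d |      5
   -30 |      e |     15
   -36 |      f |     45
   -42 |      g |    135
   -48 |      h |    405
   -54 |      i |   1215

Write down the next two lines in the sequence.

-60  j  3645; -66  k  10935

First component: −6 each step; -24, -30, -36, -42, -48, -54 → -60 → -66.
For the letter, letters move forward 1 place in the alphabet: d, e, f, g, h, i → j → k.
Third component: ×3 each step; 5, 15, 45, 135, 405, 1215 → 3645 → 10935.
Putting the parts together: -60  j  3645 and then -66  k  10935.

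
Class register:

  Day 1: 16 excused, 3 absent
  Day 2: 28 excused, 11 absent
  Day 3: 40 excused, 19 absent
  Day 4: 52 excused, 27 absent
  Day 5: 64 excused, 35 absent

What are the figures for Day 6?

76 excused, 43 absent

For the excused, +12 each step: 16, 28, 40, 52, 64 → 76.
Absent: 3, 11, 19, 27, 35 → 43 (+8 each step).
Combining the parts gives 76 excused, 43 absent.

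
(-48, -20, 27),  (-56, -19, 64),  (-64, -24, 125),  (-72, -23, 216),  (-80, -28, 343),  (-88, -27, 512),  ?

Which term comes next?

(-96, -32, 729)

First component: −8 each step, so -48, -56, -64, -72, -80, -88 → -96.
Second component goes -20, -19, -24, -23, -28, -27 → -32 (alternating steps +1, −5, +1, −5, …).
Third component goes 27, 64, 125, 216, 343, 512 → 729 (perfect cubes: 3³, 4³, 5³, …).
Putting it together: (-96, -32, 729).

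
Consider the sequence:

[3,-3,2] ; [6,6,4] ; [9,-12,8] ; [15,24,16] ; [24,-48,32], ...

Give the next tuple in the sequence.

[39,96,64]

First slot: each term is the sum of the two before it, so 3, 6, 9, 15, 24 → 39.
Second slot: ×(-2) each step; -3, 6, -12, 24, -48 → 96.
Third slot goes 2, 4, 8, 16, 32 → 64 (×2 each step).
Combining the parts gives [39,96,64].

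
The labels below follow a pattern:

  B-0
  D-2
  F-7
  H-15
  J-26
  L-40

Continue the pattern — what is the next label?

N-57

Letter: letters move forward 2 places in the alphabet; B, D, F, H, J, L → N.
Second component: differences are 2, 5, 8, … (increasing by 3 each time); 0, 2, 7, 15, 26, 40 → 57.
Combining the parts gives N-57.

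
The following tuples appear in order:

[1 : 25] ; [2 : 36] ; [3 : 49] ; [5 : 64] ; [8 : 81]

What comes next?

First coordinate — each term is the sum of the two before it: 1, 2, 3, 5, 8 → 13.
Second coordinate — perfect squares: 5², 6², 7², …: 25, 36, 49, 64, 81 → 100.
Putting it together: [13 : 100].

[13 : 100]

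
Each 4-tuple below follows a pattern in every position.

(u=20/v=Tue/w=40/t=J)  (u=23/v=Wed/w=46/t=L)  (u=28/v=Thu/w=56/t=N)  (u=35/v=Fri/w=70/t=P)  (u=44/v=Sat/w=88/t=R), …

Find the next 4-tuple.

U: 20, 23, 28, 35, 44 → 55 (differences are 3, 5, 7, … (increasing by 2 each time)).
V: runs through the weekdays Mon→Sun; Tue, Wed, Thu, Fri, Sat → Sun.
W: always 2 × the u, so 40, 46, 56, 70, 88 → 110.
T — letters move forward 2 places in the alphabet: J, L, N, P, R → T.
So the next 4-tuple is (u=55/v=Sun/w=110/t=T).

(u=55/v=Sun/w=110/t=T)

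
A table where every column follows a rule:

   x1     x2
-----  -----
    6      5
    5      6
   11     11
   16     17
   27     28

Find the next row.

Column x1: each term is the sum of the two before it; 6, 5, 11, 16, 27 → 43.
Column x2: each term is the sum of the two before it; 5, 6, 11, 17, 28 → 45.
So the next row is 43  45.

43  45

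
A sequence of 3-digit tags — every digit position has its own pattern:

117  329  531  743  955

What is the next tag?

First digit: +2 each step, mod 10, so 1, 3, 5, 7, 9 → 1.
Second digit: +1 each step, mod 10; 1, 2, 3, 4, 5 → 6.
Third digit — +2 each step, mod 10: 7, 9, 1, 3, 5 → 7.
Putting it together: 167.

167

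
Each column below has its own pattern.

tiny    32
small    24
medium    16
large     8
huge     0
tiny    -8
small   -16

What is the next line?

medium  -24

Size: repeats tiny → small → medium → large → huge, so tiny, small, medium, large, huge, tiny, small → medium.
Second component: −8 each step, so 32, 24, 16, 8, 0, -8, -16 → -24.
So the next line is medium  -24.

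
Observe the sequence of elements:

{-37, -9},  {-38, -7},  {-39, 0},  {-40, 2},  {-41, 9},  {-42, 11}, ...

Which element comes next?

First value — −1 each step: -37, -38, -39, -40, -41, -42 → -43.
Second value — alternating steps +2, +7, +2, +7, …: -9, -7, 0, 2, 9, 11 → 18.
Combining the parts gives {-43, 18}.

{-43, 18}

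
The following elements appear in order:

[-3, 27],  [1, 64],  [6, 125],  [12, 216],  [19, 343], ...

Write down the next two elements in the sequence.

First component: -3, 1, 6, 12, 19 → 27 → 36 (differences are 4, 5, 6, … (increasing by 1 each time)).
Second component goes 27, 64, 125, 216, 343 → 512 → 729 (perfect cubes: 3³, 4³, 5³, …).
Putting the parts together: [27, 512] and then [36, 729].

[27, 512], [36, 729]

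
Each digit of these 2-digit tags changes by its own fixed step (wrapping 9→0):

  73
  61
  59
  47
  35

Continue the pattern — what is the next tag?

23

First digit goes 7, 6, 5, 4, 3 → 2 (−1 each step, mod 10).
Second digit: 3, 1, 9, 7, 5 → 3 (−2 each step, mod 10).
So the next tag is 23.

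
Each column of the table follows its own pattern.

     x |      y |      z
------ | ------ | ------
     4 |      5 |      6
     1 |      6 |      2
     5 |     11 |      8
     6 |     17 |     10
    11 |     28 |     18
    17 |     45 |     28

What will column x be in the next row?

28

For the column x, each term is the sum of the two before it: 4, 1, 5, 6, 11, 17 → 28.
For the column y, each term is the sum of the two before it: 5, 6, 11, 17, 28, 45 → 73.
Column z — each term is the sum of the two before it: 6, 2, 8, 10, 18, 28 → 46.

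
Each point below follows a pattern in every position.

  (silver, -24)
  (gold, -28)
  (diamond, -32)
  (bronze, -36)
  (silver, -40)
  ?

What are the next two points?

(gold, -44), (diamond, -48)

Rank: repeats silver → gold → diamond → bronze; silver, gold, diamond, bronze, silver → gold → diamond.
Second coordinate goes -24, -28, -32, -36, -40 → -44 → -48 (−4 each step).
Putting the parts together: (gold, -44) and then (diamond, -48).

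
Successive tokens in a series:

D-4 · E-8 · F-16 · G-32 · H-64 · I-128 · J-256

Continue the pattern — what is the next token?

K-512

For the letter, letters move forward 1 place in the alphabet: D, E, F, G, H, I, J → K.
Second component: ×2 each step; 4, 8, 16, 32, 64, 128, 256 → 512.
So the next token is K-512.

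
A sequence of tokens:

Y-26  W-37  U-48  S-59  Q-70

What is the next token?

Letter — letters move back 2 places in the alphabet: Y, W, U, S, Q → O.
Second component: 26, 37, 48, 59, 70 → 81 (+11 each step).
Putting it together: O-81.

O-81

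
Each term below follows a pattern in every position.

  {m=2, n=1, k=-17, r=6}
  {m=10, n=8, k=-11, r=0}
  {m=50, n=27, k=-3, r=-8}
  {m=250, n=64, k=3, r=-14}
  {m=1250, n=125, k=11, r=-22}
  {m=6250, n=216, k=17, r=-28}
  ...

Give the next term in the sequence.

M: 2, 10, 50, 250, 1250, 6250 → 31250 (×5 each step).
N — perfect cubes: 1³, 2³, 3³, …: 1, 8, 27, 64, 125, 216 → 343.
K goes -17, -11, -3, 3, 11, 17 → 25 (alternating steps +6, +8, +6, +8, …).
For the r, together with the k always sums to -11: 6, 0, -8, -14, -22, -28 → -36.
So the next term is {m=31250, n=343, k=25, r=-36}.

{m=31250, n=343, k=25, r=-36}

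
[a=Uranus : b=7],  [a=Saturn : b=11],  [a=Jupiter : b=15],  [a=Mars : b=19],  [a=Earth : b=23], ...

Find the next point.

[a=Venus : b=27]

For the a, runs backward through the planets Mercury→Neptune: Uranus, Saturn, Jupiter, Mars, Earth → Venus.
B: +4 each step, so 7, 11, 15, 19, 23 → 27.
Combining the parts gives [a=Venus : b=27].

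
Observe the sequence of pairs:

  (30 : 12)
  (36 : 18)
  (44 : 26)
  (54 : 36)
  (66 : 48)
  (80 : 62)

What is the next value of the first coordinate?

First coordinate: differences are 6, 8, 10, … (increasing by 2 each time), so 30, 36, 44, 54, 66, 80 → 96.

96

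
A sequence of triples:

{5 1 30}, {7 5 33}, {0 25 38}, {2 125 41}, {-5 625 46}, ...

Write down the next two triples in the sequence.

First entry: alternating steps +2, −7, +2, −7, …; 5, 7, 0, 2, -5 → -3 → -10.
Second entry: ×5 each step, so 1, 5, 25, 125, 625 → 3125 → 15625.
For the third entry, alternating steps +3, +5, +3, +5, …: 30, 33, 38, 41, 46 → 49 → 54.
So the next two triples are {-3 3125 49} and {-10 15625 54}.

{-3 3125 49}, {-10 15625 54}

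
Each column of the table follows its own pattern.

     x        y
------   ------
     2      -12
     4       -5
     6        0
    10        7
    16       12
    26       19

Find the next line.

42  24

Column x goes 2, 4, 6, 10, 16, 26 → 42 (each term is the sum of the two before it).
For the column y, alternating steps +7, +5, +7, +5, …: -12, -5, 0, 7, 12, 19 → 24.
So the next line is 42  24.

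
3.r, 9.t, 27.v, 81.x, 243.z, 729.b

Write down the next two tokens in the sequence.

For the first component, ×3 each step: 3, 9, 27, 81, 243, 729 → 2187 → 6561.
For the letter, letters move forward 2 places in the alphabet, wrapping Z→A: r, t, v, x, z, b → d → f.
Putting the parts together: 2187.d and then 6561.f.

2187.d, 6561.f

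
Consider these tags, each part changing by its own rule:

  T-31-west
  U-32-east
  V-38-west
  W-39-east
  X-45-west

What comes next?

Letter: T, U, V, W, X → Y (letters move forward 1 place in the alphabet).
For the second component, alternating steps +1, +6, +1, +6, …: 31, 32, 38, 39, 45 → 46.
Direction — alternates west ↔ east: west, east, west, east, west → east.
Putting it together: Y-46-east.

Y-46-east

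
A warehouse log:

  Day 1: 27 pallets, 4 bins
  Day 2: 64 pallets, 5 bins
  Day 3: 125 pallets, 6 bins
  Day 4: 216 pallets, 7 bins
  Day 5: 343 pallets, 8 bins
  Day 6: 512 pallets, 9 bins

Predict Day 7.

Pallets: perfect cubes: 3³, 4³, 5³, …, so 27, 64, 125, 216, 343, 512 → 729.
For the bins, +1 each step: 4, 5, 6, 7, 8, 9 → 10.
Putting it together: 729 pallets, 10 bins.

729 pallets, 10 bins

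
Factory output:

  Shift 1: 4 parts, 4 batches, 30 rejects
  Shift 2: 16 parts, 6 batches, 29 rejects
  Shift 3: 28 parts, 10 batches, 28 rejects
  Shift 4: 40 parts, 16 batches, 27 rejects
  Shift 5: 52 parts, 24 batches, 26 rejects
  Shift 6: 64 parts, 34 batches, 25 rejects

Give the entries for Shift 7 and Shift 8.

76 parts, 46 batches, 24 rejects; 88 parts, 60 batches, 23 rejects

For the parts, +12 each step: 4, 16, 28, 40, 52, 64 → 76 → 88.
Batches: 4, 6, 10, 16, 24, 34 → 46 → 60 (differences are 2, 4, 6, … (increasing by 2 each time)).
Rejects: −1 each step, so 30, 29, 28, 27, 26, 25 → 24 → 23.
So the next two rows are 76 parts, 46 batches, 24 rejects and 88 parts, 60 batches, 23 rejects.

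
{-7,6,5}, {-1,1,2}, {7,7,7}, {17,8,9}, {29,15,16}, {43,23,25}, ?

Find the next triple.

First coordinate: differences are 6, 8, 10, … (increasing by 2 each time); -7, -1, 7, 17, 29, 43 → 59.
Second coordinate — each term is the sum of the two before it: 6, 1, 7, 8, 15, 23 → 38.
Third coordinate — each term is the sum of the two before it: 5, 2, 7, 9, 16, 25 → 41.
So the next triple is {59,38,41}.

{59,38,41}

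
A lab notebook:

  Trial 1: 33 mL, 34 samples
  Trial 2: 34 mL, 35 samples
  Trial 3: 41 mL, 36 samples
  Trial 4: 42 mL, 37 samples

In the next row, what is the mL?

ML goes 33, 34, 41, 42 → 49 (alternating steps +1, +7, +1, +7, …).

49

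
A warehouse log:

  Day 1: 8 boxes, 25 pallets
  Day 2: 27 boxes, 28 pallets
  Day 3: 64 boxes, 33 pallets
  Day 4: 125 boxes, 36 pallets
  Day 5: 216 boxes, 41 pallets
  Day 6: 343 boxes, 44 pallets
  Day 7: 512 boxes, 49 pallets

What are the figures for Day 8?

Boxes: perfect cubes: 2³, 3³, 4³, …, so 8, 27, 64, 125, 216, 343, 512 → 729.
Pallets: alternating steps +3, +5, +3, +5, …, so 25, 28, 33, 36, 41, 44, 49 → 52.
Putting it together: 729 boxes, 52 pallets.

729 boxes, 52 pallets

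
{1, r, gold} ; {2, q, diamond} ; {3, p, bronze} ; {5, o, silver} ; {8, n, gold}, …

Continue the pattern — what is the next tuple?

First slot: each term is the sum of the two before it; 1, 2, 3, 5, 8 → 13.
Letter: letters move back 1 place in the alphabet; r, q, p, o, n → m.
Rank: repeats gold → diamond → bronze → silver, so gold, diamond, bronze, silver, gold → diamond.
So the next tuple is {13, m, diamond}.

{13, m, diamond}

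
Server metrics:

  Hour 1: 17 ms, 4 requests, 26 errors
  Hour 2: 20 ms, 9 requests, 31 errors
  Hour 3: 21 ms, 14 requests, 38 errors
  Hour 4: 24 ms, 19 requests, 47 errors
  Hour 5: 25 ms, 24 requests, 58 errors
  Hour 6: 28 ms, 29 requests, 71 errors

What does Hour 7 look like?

29 ms, 34 requests, 86 errors

Ms: alternating steps +3, +1, +3, +1, …, so 17, 20, 21, 24, 25, 28 → 29.
Requests: +5 each step; 4, 9, 14, 19, 24, 29 → 34.
Errors goes 26, 31, 38, 47, 58, 71 → 86 (differences are 5, 7, 9, … (increasing by 2 each time)).
Putting it together: 29 ms, 34 requests, 86 errors.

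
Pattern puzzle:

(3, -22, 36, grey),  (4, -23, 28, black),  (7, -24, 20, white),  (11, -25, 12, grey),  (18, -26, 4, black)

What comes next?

First part: each term is the sum of the two before it; 3, 4, 7, 11, 18 → 29.
Second part: −1 each step, so -22, -23, -24, -25, -26 → -27.
Third part: −8 each step; 36, 28, 20, 12, 4 → -4.
For the shade, repeats grey → black → white: grey, black, white, grey, black → white.
So the next 4-tuple is (29, -27, -4, white).

(29, -27, -4, white)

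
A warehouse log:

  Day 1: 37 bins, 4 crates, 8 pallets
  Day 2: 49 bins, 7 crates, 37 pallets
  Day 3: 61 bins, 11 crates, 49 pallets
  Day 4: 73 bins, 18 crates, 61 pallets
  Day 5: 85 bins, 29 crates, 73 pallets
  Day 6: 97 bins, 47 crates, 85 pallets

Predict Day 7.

109 bins, 76 crates, 97 pallets

Bins — +12 each step: 37, 49, 61, 73, 85, 97 → 109.
Crates: 4, 7, 11, 18, 29, 47 → 76 (each term is the sum of the two before it).
Pallets: 8, 37, 49, 61, 73, 85 → 97 (always the previous value of the bins).
Combining the parts gives 109 bins, 76 crates, 97 pallets.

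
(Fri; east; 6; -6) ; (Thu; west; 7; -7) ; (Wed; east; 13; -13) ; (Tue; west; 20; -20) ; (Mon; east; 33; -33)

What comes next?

(Sun; west; 53; -53)

Day: Fri, Thu, Wed, Tue, Mon → Sun (runs backward through the weekdays Mon→Sun).
For the direction, alternates east ↔ west: east, west, east, west, east → west.
Third component goes 6, 7, 13, 20, 33 → 53 (each term is the sum of the two before it).
Fourth component — always the negative of the third component: -6, -7, -13, -20, -33 → -53.
Combining the parts gives (Sun; west; 53; -53).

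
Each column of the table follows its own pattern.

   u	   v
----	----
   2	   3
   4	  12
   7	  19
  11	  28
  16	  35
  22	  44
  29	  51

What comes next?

Column u: differences are 2, 3, 4, … (increasing by 1 each time); 2, 4, 7, 11, 16, 22, 29 → 37.
Column v: alternating steps +9, +7, +9, +7, …, so 3, 12, 19, 28, 35, 44, 51 → 60.
So the next row is 37  60.

37  60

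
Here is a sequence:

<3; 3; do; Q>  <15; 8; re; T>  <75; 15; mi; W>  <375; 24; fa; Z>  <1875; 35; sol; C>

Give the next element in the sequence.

First coordinate: 3, 15, 75, 375, 1875 → 9375 (×5 each step).
Second coordinate: differences are 5, 7, 9, … (increasing by 2 each time), so 3, 8, 15, 24, 35 → 48.
For the note, runs through the solfège scale do→ti: do, re, mi, fa, sol → la.
Letter — letters move forward 3 places in the alphabet, wrapping Z→A: Q, T, W, Z, C → F.
Combining the parts gives <9375; 48; la; F>.

<9375; 48; la; F>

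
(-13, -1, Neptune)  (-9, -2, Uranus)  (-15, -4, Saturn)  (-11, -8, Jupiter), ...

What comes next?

(-17, -16, Mars)

First part: -13, -9, -15, -11 → -17 (alternating steps +4, −6, +4, −6, …).
Second part: ×2 each step, so -1, -2, -4, -8 → -16.
Planet: runs backward through the planets Mercury→Neptune; Neptune, Uranus, Saturn, Jupiter → Mars.
Putting it together: (-17, -16, Mars).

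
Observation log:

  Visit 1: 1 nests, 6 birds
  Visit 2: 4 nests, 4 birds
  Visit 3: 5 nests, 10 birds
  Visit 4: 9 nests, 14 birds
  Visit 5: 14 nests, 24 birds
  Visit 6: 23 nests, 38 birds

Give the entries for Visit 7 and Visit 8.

Nests — each term is the sum of the two before it: 1, 4, 5, 9, 14, 23 → 37 → 60.
For the birds, each term is the sum of the two before it: 6, 4, 10, 14, 24, 38 → 62 → 100.
Putting the parts together: 37 nests, 62 birds and then 60 nests, 100 birds.

37 nests, 62 birds; 60 nests, 100 birds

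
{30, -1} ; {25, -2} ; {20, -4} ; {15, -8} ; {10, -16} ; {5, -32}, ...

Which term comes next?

{0, -64}

First slot — −5 each step: 30, 25, 20, 15, 10, 5 → 0.
Second slot: -1, -2, -4, -8, -16, -32 → -64 (×2 each step).
So the next term is {0, -64}.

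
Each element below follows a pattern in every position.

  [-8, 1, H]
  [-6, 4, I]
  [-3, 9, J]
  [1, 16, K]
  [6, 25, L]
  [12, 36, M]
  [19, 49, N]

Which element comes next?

First component — differences are 2, 3, 4, … (increasing by 1 each time): -8, -6, -3, 1, 6, 12, 19 → 27.
For the second component, perfect squares: 1², 2², 3², …: 1, 4, 9, 16, 25, 36, 49 → 64.
Letter: letters move forward 1 place in the alphabet, so H, I, J, K, L, M, N → O.
Combining the parts gives [27, 64, O].

[27, 64, O]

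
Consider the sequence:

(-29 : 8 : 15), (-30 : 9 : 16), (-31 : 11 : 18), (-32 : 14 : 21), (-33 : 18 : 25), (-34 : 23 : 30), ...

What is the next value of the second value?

For the second value, differences are 1, 2, 3, … (increasing by 1 each time): 8, 9, 11, 14, 18, 23 → 29.

29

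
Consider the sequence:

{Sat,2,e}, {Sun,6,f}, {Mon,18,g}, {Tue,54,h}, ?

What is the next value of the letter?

i

Day: runs through the weekdays Mon→Sun, so Sat, Sun, Mon, Tue → Wed.
Second entry: 2, 6, 18, 54 → 162 (×3 each step).
For the letter, letters move forward 1 place in the alphabet: e, f, g, h → i.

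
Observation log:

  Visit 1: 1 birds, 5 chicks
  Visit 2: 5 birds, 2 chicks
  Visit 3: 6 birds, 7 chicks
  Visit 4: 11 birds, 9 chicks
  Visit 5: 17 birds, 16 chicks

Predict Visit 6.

28 birds, 25 chicks

For the birds, each term is the sum of the two before it: 1, 5, 6, 11, 17 → 28.
For the chicks, each term is the sum of the two before it: 5, 2, 7, 9, 16 → 25.
Putting it together: 28 birds, 25 chicks.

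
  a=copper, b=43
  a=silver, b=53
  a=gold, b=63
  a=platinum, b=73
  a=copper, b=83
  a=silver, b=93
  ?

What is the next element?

A: repeats copper → silver → gold → platinum; copper, silver, gold, platinum, copper, silver → gold.
B: +10 each step; 43, 53, 63, 73, 83, 93 → 103.
So the next element is a=gold, b=103.

a=gold, b=103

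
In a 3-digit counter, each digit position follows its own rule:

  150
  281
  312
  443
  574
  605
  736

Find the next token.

867

First digit: 1, 2, 3, 4, 5, 6, 7 → 8 (+1 each step, mod 10).
Second digit: +3 each step, mod 10, so 5, 8, 1, 4, 7, 0, 3 → 6.
Third digit goes 0, 1, 2, 3, 4, 5, 6 → 7 (+1 each step, mod 10).
Putting it together: 867.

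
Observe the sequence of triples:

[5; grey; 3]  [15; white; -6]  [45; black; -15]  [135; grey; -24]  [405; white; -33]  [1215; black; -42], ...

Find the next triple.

[3645; grey; -51]

First coordinate goes 5, 15, 45, 135, 405, 1215 → 3645 (×3 each step).
Shade: repeats grey → white → black; grey, white, black, grey, white, black → grey.
Third coordinate: −9 each step; 3, -6, -15, -24, -33, -42 → -51.
So the next triple is [3645; grey; -51].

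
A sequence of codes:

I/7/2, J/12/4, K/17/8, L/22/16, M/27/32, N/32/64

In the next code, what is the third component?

Third component — ×2 each step: 2, 4, 8, 16, 32, 64 → 128.

128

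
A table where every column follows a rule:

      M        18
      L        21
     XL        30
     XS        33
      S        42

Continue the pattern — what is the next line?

Size goes M, L, XL, XS, S → M (runs through clothing sizes XS→XL).
Second component: alternating steps +3, +9, +3, +9, …, so 18, 21, 30, 33, 42 → 45.
So the next line is M  45.

M  45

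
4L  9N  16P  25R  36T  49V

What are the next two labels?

64X, 81Z

For the first component, perfect squares: 2², 3², 4², …: 4, 9, 16, 25, 36, 49 → 64 → 81.
Letter: L, N, P, R, T, V → X → Z (letters move forward 2 places in the alphabet).
Putting the parts together: 64X and then 81Z.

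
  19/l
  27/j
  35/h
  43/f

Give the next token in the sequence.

51/d

First component: +8 each step; 19, 27, 35, 43 → 51.
Letter: letters move back 2 places in the alphabet; l, j, h, f → d.
Combining the parts gives 51/d.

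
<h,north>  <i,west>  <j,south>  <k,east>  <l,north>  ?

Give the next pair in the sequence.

<m,west>

Letter: h, i, j, k, l → m (letters move forward 1 place in the alphabet).
Direction: repeats north → west → south → east; north, west, south, east, north → west.
So the next pair is <m,west>.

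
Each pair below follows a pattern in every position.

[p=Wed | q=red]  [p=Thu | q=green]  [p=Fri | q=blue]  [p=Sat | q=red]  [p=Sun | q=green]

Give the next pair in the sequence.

[p=Mon | q=blue]

P: runs through the weekdays Mon→Sun, so Wed, Thu, Fri, Sat, Sun → Mon.
Q goes red, green, blue, red, green → blue (repeats red → green → blue).
Putting it together: [p=Mon | q=blue].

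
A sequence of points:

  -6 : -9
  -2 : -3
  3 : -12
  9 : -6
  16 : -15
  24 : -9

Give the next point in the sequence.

33 : -18

First part: -6, -2, 3, 9, 16, 24 → 33 (differences are 4, 5, 6, … (increasing by 1 each time)).
Second part: alternating steps +6, −9, +6, −9, …; -9, -3, -12, -6, -15, -9 → -18.
Putting it together: 33 : -18.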